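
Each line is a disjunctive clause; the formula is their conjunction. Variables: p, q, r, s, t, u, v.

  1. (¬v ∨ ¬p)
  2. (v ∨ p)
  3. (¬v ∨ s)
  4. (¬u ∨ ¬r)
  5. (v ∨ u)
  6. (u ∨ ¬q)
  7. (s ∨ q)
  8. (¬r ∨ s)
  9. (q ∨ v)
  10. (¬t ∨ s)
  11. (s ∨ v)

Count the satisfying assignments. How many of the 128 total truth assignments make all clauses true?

Case analysis on v and s:
  v=T, s=T: t free; 4 ways for (p,q,r,u) × 2^1 = 8.
  v=T, s=F: a clause becomes empty — 0.
  v=F, s=T: remaining (p,q,r,t,u) ∈ {(T,T,F,F,T); (T,T,F,T,T)} — 2.
  v=F, s=F: a clause becomes empty — 0.
Total: 8 + 0 + 2 + 0 = 10.

10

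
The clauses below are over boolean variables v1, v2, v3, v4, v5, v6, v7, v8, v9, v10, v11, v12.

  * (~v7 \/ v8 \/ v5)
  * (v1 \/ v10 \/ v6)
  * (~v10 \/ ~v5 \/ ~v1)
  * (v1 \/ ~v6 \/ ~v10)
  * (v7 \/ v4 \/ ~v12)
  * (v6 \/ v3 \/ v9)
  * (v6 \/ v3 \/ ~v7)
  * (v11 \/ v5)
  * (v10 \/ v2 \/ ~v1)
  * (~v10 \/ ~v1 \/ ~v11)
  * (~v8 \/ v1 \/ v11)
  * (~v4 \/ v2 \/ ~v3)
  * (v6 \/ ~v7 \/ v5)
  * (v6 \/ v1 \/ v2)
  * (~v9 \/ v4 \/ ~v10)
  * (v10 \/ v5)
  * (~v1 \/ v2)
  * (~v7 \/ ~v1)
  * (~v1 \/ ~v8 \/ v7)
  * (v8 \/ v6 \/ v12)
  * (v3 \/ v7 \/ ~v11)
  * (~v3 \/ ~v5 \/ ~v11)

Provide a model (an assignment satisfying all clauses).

v1 = False  v2 = True  v3 = False  v4 = True  v5 = True  v6 = True  v7 = True  v8 = True  v9 = False  v10 = False  v11 = True  v12 = True

Check each clause:
  1. (v5 \/ ~v7 \/ v8) — v8 is true.
  2. (v6 \/ v1 \/ v10) — v6 is true.
  3. (~v1 \/ ~v5 \/ ~v10) — ~v1 is true.
  4. (~v10 \/ v1 \/ ~v6) — ~v10 is true.
  5. (~v12 \/ v7 \/ v4) — v4 is true.
  6. (v3 \/ v9 \/ v6) — v6 is true.
  7. (v6 \/ ~v7 \/ v3) — v6 is true.
  8. (v5 \/ v11) — v11 is true.
  9. (v2 \/ v10 \/ ~v1) — v2 is true.
  10. (~v1 \/ ~v10 \/ ~v11) — ~v10 is true.
  11. (v1 \/ v11 \/ ~v8) — v11 is true.
  12. (~v4 \/ v2 \/ ~v3) — v2 is true.
  13. (v6 \/ v5 \/ ~v7) — v5 is true.
  14. (v6 \/ v2 \/ v1) — v2 is true.
  15. (v4 \/ ~v9 \/ ~v10) — v4 is true.
  16. (v10 \/ v5) — v5 is true.
  17. (~v1 \/ v2) — v2 is true.
  18. (~v7 \/ ~v1) — ~v1 is true.
  19. (~v1 \/ ~v8 \/ v7) — ~v1 is true.
  20. (v12 \/ v6 \/ v8) — v8 is true.
  21. (v7 \/ ~v11 \/ v3) — v7 is true.
  22. (~v11 \/ ~v5 \/ ~v3) — ~v3 is true.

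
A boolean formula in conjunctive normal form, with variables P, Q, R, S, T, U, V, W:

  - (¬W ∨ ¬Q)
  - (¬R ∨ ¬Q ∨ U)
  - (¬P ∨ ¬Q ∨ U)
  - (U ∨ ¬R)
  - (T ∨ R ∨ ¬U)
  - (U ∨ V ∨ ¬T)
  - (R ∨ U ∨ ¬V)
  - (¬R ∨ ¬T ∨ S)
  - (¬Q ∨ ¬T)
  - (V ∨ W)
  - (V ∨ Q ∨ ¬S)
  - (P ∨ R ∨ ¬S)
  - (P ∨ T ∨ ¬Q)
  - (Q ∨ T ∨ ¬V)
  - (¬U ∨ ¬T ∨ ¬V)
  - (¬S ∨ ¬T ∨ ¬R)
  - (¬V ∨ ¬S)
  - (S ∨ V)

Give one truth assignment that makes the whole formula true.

P=1, Q=1, R=1, S=0, T=0, U=1, V=1, W=0

Branch on P: take P = True.
For the remaining variables, Q = True, R = True, S = False, T = False, U = True, V = True, W = False works.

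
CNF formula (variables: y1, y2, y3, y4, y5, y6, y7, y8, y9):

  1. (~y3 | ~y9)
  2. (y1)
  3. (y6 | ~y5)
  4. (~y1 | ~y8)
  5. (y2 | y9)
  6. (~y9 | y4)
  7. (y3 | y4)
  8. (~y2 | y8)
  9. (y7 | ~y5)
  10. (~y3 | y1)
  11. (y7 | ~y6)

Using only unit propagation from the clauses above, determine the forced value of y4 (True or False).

True

(y1) stands alone — y1 = True.
From (~y1 | ~y8) and y1 = True: y8 = False.
(~y2 | y8) with y8 = False leaves only ~y2, so y2 = False.
(y9 | y2) with y2 = False leaves only y9, so y9 = True.
In (~y9 | ~y3), ~y9 is now false; ~y3 must hold, so y3 = False.
In (y4 | ~y9), ~y9 is now false; y4 must hold, so y4 = True.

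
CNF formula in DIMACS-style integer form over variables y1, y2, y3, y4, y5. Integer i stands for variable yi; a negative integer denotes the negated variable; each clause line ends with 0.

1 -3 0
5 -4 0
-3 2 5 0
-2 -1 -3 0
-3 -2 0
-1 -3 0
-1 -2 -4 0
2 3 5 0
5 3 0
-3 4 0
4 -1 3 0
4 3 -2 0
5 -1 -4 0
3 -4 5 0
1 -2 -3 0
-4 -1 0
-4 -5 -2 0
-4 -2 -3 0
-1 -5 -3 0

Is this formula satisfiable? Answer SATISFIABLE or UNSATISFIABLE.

SATISFIABLE

Try y1 = False.
  then y3 is forced to False.
  then y5 is forced to True.
Set y2 = False and propagate.
y4 is now unconstrained; take y4 = True.
Every clause has at least one true literal under this assignment.
So y1=False, y2=False, y3=False, y4=True, y5=True is a satisfying assignment.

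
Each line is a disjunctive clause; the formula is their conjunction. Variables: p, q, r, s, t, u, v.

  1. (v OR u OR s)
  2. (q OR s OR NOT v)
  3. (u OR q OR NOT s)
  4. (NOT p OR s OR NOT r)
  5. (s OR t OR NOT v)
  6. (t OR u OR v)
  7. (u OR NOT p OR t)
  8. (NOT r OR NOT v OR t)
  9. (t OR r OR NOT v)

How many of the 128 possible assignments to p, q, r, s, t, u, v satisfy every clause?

Split on v, then s.
  v=1, s=1: p, r free; 3 ways for (q,t,u) × 2^2 = 12.
  v=1, s=0: u free; 3 ways for (p,q,r,t) × 2^1 = 6.
  v=0, s=1: p, r free; 5 ways for (q,t,u) × 2^2 = 20.
  v=0, s=0: q, t free; 3 ways for (p,r,u) × 2^2 = 12.
Total: 12 + 6 + 20 + 12 = 50.

50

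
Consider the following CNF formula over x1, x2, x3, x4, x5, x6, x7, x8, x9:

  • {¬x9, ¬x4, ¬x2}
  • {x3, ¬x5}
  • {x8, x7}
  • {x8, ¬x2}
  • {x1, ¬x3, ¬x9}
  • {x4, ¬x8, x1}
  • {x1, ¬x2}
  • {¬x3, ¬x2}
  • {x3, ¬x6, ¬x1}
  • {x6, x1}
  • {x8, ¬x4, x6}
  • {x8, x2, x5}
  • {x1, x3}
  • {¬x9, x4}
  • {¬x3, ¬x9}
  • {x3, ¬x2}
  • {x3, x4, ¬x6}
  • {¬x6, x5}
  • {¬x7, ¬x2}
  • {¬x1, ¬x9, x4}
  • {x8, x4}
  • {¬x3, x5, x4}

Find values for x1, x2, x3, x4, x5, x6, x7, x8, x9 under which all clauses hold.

x1=1, x2=0, x3=1, x4=0, x5=1, x6=1, x7=1, x8=1, x9=0

Check each clause:
  1. {¬x9, ¬x4, ¬x2} — ¬x4 is true.
  2. {x3, ¬x5} — x3 is true.
  3. {x7, x8} — x8 is true.
  4. {x8, ¬x2} — x8 is true.
  5. {x1, ¬x9, ¬x3} — x1 is true.
  6. {¬x8, x4, x1} — x1 is true.
  7. {¬x2, x1} — x1 is true.
  8. {¬x2, ¬x3} — ¬x2 is true.
  9. {x3, ¬x6, ¬x1} — x3 is true.
  10. {x6, x1} — x1 is true.
  11. {¬x4, x8, x6} — x8 is true.
  12. {x8, x5, x2} — x8 is true.
  13. {x3, x1} — x1 is true.
  14. {¬x9, x4} — ¬x9 is true.
  15. {¬x3, ¬x9} — ¬x9 is true.
  16. {x3, ¬x2} — x3 is true.
  17. {¬x6, x4, x3} — x3 is true.
  18. {x5, ¬x6} — x5 is true.
  19. {¬x7, ¬x2} — ¬x2 is true.
  20. {x4, ¬x9, ¬x1} — ¬x9 is true.
  21. {x8, x4} — x8 is true.
  22. {¬x3, x4, x5} — x5 is true.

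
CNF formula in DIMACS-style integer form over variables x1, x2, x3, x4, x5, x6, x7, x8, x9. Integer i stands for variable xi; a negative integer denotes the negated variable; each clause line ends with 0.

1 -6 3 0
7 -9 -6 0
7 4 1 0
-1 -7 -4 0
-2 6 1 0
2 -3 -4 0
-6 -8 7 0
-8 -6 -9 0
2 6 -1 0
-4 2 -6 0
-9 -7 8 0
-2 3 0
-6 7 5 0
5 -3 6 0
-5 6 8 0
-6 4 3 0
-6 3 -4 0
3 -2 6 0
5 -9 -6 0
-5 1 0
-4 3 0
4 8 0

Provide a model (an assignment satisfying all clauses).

x1 = F, x2 = T, x3 = T, x4 = F, x5 = F, x6 = T, x7 = T, x8 = T, x9 = F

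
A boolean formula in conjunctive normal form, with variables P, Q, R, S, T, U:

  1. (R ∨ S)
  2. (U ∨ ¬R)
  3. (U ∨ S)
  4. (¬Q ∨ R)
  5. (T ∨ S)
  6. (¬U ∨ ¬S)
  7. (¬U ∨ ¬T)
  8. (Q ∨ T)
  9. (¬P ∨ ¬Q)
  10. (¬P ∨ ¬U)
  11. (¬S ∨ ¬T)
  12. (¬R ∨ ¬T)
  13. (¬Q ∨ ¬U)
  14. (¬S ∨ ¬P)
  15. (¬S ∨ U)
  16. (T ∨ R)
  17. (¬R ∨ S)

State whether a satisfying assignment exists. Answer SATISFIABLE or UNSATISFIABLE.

UNSATISFIABLE

S = True:
  propagation gives U=False; an empty clause results — contradiction.
S = False:
  propagation gives R=True; an empty clause results — contradiction.
Every branch closes, so no satisfying assignment exists.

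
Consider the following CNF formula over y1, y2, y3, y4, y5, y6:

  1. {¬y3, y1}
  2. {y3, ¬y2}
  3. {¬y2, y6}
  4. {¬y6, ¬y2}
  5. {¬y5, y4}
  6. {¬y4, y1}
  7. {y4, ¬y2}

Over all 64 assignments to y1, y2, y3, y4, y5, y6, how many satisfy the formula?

Split on y2, then y4.
  y2=T, y4=T: a clause becomes empty — 0.
  y2=T, y4=F: a clause becomes empty — 0.
  y2=F, y4=T: forces y1=T; y3, y5, y6 free → 2^3 = 8.
  y2=F, y4=F: y6 free; 3 ways for (y1,y3,y5) × 2^1 = 6.
Total: 0 + 0 + 8 + 6 = 14.

14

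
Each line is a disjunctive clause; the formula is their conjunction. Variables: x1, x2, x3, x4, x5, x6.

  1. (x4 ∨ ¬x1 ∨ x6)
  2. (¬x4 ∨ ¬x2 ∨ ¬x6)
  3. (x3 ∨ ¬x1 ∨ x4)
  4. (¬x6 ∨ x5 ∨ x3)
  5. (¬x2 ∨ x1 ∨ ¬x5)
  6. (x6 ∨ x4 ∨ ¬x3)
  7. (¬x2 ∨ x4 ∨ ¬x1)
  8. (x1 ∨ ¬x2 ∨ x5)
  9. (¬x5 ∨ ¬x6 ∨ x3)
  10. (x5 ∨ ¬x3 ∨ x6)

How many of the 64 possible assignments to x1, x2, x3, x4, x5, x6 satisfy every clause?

19

Split on x6, then x1.
  x6=T, x1=T: remaining (x2,x3,x4,x5) ∈ {(F,T,F,F); (F,T,F,T); (F,T,T,F); (F,T,T,T)} — 4.
  x6=T, x1=F: remaining (x2,x3,x4,x5) ∈ {(F,T,F,F); (F,T,F,T); (F,T,T,F); (F,T,T,T)} — 4.
  x6=F, x1=T: x2 free; 3 ways for (x3,x4,x5) × 2^1 = 6.
  x6=F, x1=F: 5 of the 16 assignments to (x2,x3,x4,x5) work.
Total: 4 + 4 + 6 + 5 = 19.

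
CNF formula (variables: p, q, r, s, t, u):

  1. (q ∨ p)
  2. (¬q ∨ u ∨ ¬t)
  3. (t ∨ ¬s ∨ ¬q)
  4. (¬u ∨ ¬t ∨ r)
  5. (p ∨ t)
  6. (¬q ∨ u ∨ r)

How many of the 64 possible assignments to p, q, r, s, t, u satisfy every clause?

21

Split on q, then t.
  q=T, t=T: remaining (p,r,s,u) ∈ {(F,T,F,T); (F,T,T,T); (T,T,F,T); (T,T,T,T)} — 4.
  q=T, t=F: remaining (p,r,s,u) ∈ {(T,F,F,T); (T,T,F,F); (T,T,F,T)} — 3.
  q=F, t=T: s free; 3 ways for (p,r,u) × 2^1 = 6.
  q=F, t=F: forces p=T; r, s, u free → 2^3 = 8.
Total: 4 + 3 + 6 + 8 = 21.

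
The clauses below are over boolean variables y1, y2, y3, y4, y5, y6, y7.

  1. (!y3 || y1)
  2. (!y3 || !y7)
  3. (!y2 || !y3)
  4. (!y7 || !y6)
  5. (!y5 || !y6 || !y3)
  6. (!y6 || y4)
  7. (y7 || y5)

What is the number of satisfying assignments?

Split on y3, then y6.
  y3=T, y6=T: a clause becomes empty — 0.
  y3=T, y6=F: remaining (y1,y2,y4,y5,y7) ∈ {(T,F,F,T,F); (T,F,T,T,F)} — 2.
  y3=F, y6=T: remaining (y1,y2,y4,y5,y7) ∈ {(F,F,T,T,F); (F,T,T,T,F); (T,F,T,T,F); (T,T,T,T,F)} — 4.
  y3=F, y6=F: y1, y2, y4 free; 3 ways for (y5,y7) × 2^3 = 24.
Total: 0 + 2 + 4 + 24 = 30.

30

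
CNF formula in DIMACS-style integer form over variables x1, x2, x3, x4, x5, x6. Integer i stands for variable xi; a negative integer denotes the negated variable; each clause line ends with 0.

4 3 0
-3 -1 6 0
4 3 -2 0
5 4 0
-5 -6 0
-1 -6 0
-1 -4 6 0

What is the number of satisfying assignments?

14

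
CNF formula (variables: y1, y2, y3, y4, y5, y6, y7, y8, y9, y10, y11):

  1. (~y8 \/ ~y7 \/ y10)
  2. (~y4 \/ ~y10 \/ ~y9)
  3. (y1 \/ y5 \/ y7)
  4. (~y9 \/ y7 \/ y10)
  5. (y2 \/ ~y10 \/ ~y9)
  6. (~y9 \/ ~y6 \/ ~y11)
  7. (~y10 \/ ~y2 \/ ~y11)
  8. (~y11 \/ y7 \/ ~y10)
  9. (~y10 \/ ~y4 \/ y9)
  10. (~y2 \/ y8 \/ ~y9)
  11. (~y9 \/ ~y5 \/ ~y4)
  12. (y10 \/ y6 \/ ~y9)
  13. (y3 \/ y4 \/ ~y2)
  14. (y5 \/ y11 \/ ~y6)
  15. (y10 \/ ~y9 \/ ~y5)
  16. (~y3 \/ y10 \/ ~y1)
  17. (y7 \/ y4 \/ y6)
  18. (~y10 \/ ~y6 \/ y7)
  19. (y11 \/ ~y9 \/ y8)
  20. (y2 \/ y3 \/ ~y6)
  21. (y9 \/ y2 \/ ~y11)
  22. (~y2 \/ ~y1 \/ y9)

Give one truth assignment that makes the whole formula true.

y1=T  y2=F  y3=T  y4=F  y5=F  y6=F  y7=T  y8=F  y9=F  y10=T  y11=F

Check each clause:
  1. (~y7 \/ ~y8 \/ y10) — ~y8 is true.
  2. (~y10 \/ ~y9 \/ ~y4) — ~y4 is true.
  3. (y5 \/ y7 \/ y1) — y1 is true.
  4. (y7 \/ ~y9 \/ y10) — y10 is true.
  5. (~y9 \/ ~y10 \/ y2) — ~y9 is true.
  6. (~y9 \/ ~y6 \/ ~y11) — ~y6 is true.
  7. (~y11 \/ ~y10 \/ ~y2) — ~y11 is true.
  8. (~y11 \/ y7 \/ ~y10) — ~y11 is true.
  9. (~y10 \/ ~y4 \/ y9) — ~y4 is true.
  10. (~y9 \/ y8 \/ ~y2) — ~y2 is true.
  11. (~y9 \/ ~y5 \/ ~y4) — ~y5 is true.
  12. (~y9 \/ y6 \/ y10) — y10 is true.
  13. (y3 \/ y4 \/ ~y2) — y3 is true.
  14. (~y6 \/ y5 \/ y11) — ~y6 is true.
  15. (y10 \/ ~y5 \/ ~y9) — y10 is true.
  16. (y10 \/ ~y3 \/ ~y1) — y10 is true.
  17. (y6 \/ y4 \/ y7) — y7 is true.
  18. (~y6 \/ ~y10 \/ y7) — ~y6 is true.
  19. (y8 \/ ~y9 \/ y11) — ~y9 is true.
  20. (~y6 \/ y2 \/ y3) — ~y6 is true.
  21. (y2 \/ y9 \/ ~y11) — ~y11 is true.
  22. (~y2 \/ y9 \/ ~y1) — ~y2 is true.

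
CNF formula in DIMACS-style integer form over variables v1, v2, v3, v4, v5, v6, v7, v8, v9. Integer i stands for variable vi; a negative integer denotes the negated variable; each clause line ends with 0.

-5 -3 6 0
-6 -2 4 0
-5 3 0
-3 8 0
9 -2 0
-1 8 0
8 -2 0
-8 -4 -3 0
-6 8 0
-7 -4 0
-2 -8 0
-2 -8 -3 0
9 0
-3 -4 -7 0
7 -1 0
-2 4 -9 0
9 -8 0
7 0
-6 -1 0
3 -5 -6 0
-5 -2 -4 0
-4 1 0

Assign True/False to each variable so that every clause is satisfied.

v1=T, v2=F, v3=F, v4=F, v5=F, v6=F, v7=T, v8=T, v9=T

Check each clause:
  1. (v6 OR NOT v5 OR NOT v3) — NOT v5 is true.
  2. (NOT v2 OR NOT v6 OR v4) — NOT v6 is true.
  3. (NOT v5 OR v3) — NOT v5 is true.
  4. (v8 OR NOT v3) — v8 is true.
  5. (NOT v2 OR v9) — v9 is true.
  6. (v8 OR NOT v1) — v8 is true.
  7. (v8 OR NOT v2) — v8 is true.
  8. (NOT v3 OR NOT v8 OR NOT v4) — NOT v4 is true.
  9. (v8 OR NOT v6) — v8 is true.
  10. (NOT v7 OR NOT v4) — NOT v4 is true.
  11. (NOT v8 OR NOT v2) — NOT v2 is true.
  12. (NOT v8 OR NOT v3 OR NOT v2) — NOT v3 is true.
  13. (v9) — v9 is true.
  14. (NOT v3 OR NOT v4 OR NOT v7) — NOT v4 is true.
  15. (v7 OR NOT v1) — v7 is true.
  16. (NOT v2 OR NOT v9 OR v4) — NOT v2 is true.
  17. (NOT v8 OR v9) — v9 is true.
  18. (v7) — v7 is true.
  19. (NOT v6 OR NOT v1) — NOT v6 is true.
  20. (NOT v6 OR v3 OR NOT v5) — NOT v6 is true.
  21. (NOT v5 OR NOT v2 OR NOT v4) — NOT v5 is true.
  22. (v1 OR NOT v4) — v1 is true.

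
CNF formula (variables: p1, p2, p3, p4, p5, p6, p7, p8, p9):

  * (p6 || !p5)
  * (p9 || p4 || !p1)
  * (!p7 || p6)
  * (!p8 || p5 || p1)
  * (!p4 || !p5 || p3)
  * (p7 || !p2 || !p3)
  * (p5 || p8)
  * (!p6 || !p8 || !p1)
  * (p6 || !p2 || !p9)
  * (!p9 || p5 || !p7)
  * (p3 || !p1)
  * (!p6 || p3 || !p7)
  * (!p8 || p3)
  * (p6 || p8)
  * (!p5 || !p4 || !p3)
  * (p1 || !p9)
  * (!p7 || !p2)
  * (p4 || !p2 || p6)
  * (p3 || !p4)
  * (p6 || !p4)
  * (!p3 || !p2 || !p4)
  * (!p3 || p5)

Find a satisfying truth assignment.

p1 = T, p2 = F, p3 = T, p4 = F, p5 = T, p6 = T, p7 = T, p8 = F, p9 = T

Check each clause:
  1. (!p5 || p6) — p6 is true.
  2. (p9 || p4 || !p1) — p9 is true.
  3. (p6 || !p7) — p6 is true.
  4. (p1 || !p8 || p5) — !p8 is true.
  5. (!p5 || !p4 || p3) — p3 is true.
  6. (p7 || !p2 || !p3) — !p2 is true.
  7. (p5 || p8) — p5 is true.
  8. (!p6 || !p8 || !p1) — !p8 is true.
  9. (!p9 || p6 || !p2) — !p2 is true.
  10. (!p7 || p5 || !p9) — p5 is true.
  11. (p3 || !p1) — p3 is true.
  12. (!p7 || p3 || !p6) — p3 is true.
  13. (p3 || !p8) — !p8 is true.
  14. (p8 || p6) — p6 is true.
  15. (!p3 || !p4 || !p5) — !p4 is true.
  16. (p1 || !p9) — p1 is true.
  17. (!p2 || !p7) — !p2 is true.
  18. (!p2 || p6 || p4) — !p2 is true.
  19. (p3 || !p4) — p3 is true.
  20. (p6 || !p4) — !p4 is true.
  21. (!p3 || !p2 || !p4) — !p4 is true.
  22. (!p3 || p5) — p5 is true.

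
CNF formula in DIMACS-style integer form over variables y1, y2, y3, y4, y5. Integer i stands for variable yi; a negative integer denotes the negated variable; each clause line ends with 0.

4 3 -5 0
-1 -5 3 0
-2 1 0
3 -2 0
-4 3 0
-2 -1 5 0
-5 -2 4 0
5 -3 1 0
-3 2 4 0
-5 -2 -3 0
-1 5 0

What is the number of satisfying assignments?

The models are:
  y1=0 y2=0 y3=0 y4=0 y5=0
  y1=0 y2=0 y3=1 y4=1 y5=1
  y1=1 y2=0 y3=1 y4=1 y5=1
That's 3 in total.

3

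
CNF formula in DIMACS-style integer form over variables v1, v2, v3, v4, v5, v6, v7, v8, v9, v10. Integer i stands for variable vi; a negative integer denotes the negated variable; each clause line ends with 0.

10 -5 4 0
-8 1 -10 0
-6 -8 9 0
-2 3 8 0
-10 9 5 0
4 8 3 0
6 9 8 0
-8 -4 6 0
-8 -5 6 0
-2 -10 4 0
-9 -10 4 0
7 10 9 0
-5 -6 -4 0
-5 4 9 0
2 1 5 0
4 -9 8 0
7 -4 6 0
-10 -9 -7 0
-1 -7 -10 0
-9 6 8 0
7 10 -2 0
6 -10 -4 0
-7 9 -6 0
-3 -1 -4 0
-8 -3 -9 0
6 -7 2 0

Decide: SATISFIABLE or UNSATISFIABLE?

SATISFIABLE

Try v1 = False.
For the remaining variables, v2 = True, v3 = False, v4 = True, v5 = False, v6 = True, v7 = True, v8 = True, v9 = True, v10 = False works.
Every clause has at least one true literal under this assignment.
So v1=0, v2=1, v3=0, v4=1, v5=0, v6=1, v7=1, v8=1, v9=1, v10=0 is a satisfying assignment.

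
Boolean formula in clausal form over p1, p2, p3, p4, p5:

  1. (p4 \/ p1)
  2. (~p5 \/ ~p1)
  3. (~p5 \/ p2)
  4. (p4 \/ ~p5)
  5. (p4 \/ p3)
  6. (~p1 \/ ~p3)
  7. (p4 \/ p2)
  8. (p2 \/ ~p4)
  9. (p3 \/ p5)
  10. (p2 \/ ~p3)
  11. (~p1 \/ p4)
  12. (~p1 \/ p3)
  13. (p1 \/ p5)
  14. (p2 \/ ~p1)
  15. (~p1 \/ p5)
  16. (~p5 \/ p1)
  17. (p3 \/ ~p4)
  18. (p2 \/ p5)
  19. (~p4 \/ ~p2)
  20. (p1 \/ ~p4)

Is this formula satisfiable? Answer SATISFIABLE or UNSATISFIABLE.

p1 = True:
  propagation gives p5=False; an empty clause results — contradiction.
p1 = False:
  propagation gives p4=True; an empty clause results — contradiction.
Every branch closes, so no satisfying assignment exists.

UNSATISFIABLE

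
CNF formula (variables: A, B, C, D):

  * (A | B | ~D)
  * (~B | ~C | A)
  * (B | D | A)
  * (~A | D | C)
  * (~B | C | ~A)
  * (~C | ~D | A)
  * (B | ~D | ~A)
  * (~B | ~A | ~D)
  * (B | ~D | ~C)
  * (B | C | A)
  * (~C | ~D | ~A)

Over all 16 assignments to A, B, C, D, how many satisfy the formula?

The models are:
  A=F B=T C=F D=F
  A=F B=T C=F D=T
  A=T B=F C=T D=F
  A=T B=T C=T D=F
Count: 4.

4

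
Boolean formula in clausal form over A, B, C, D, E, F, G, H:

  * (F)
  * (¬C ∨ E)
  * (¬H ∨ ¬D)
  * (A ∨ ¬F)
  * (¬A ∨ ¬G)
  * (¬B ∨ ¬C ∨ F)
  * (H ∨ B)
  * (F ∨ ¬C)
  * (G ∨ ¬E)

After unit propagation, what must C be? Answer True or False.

Unit clause (F) sets F = True.
In (A ∨ ¬F), ¬F is now false; A must hold, so A = True.
(¬G ∨ ¬A) with A = True leaves only ¬G, so G = False.
(G ∨ ¬E): since G = False, the clause reduces to (¬E). E = False.
(E ∨ ¬C) with E = False leaves only ¬C, so C = False.

False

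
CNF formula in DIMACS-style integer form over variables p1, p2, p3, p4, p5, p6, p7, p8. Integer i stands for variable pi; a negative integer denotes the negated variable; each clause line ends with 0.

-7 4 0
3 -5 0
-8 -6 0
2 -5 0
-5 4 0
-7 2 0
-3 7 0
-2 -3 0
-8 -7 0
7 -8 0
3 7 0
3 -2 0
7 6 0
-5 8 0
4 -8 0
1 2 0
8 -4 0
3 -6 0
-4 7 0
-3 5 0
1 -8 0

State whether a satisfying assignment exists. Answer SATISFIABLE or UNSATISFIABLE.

p7 = True:
  propagation gives p4=True, p2=True, p3=False; an empty clause results — contradiction.
p7 = False:
  propagation gives p3=False; an empty clause results — contradiction.
Every branch closes, so no satisfying assignment exists.

UNSATISFIABLE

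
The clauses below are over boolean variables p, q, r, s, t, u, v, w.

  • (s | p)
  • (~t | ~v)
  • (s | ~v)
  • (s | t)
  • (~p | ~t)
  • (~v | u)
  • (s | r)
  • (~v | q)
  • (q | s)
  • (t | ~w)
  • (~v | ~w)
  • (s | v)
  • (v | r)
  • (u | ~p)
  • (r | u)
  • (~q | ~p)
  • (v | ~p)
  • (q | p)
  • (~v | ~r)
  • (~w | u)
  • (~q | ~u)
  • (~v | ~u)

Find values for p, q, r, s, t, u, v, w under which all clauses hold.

p=0, q=1, r=1, s=1, t=1, u=0, v=0, w=0

Pure literal: s appears only positively; assign s = True.
w occurs only negated in the remaining clauses — set w = False.
Branch on p: take p = False.
  then q is forced to True.
  then u is forced to False.
  then v is forced to False.
  then r is forced to True.
t is now unconstrained; take t = True.
Check each clause:
  1. (p | s) — s is true.
  2. (~t | ~v) — ~v is true.
  3. (~v | s) — ~v is true.
  4. (t | s) — s is true.
  5. (~t | ~p) — ~p is true.
  6. (~v | u) — ~v is true.
  7. (s | r) — r is true.
  8. (q | ~v) — ~v is true.
  9. (q | s) — q is true.
  10. (~w | t) — ~w is true.
  11. (~w | ~v) — ~w is true.
  12. (v | s) — s is true.
  13. (v | r) — r is true.
  14. (u | ~p) — ~p is true.
  15. (u | r) — r is true.
  16. (~p | ~q) — ~p is true.
  17. (~p | v) — ~p is true.
  18. (p | q) — q is true.
  19. (~v | ~r) — ~v is true.
  20. (u | ~w) — ~w is true.
  21. (~u | ~q) — ~u is true.
  22. (~u | ~v) — ~v is true.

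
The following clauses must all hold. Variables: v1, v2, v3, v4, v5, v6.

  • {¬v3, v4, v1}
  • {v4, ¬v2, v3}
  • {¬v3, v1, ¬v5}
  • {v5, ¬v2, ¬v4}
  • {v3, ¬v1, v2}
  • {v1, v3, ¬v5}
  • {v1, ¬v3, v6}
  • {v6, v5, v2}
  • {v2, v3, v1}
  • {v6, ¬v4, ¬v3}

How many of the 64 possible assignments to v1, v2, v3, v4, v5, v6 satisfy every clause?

13

Split on v3, then v1.
  v3=1, v1=1: 10 of the 16 assignments to (v2,v4,v5,v6) work.
  v3=1, v1=0: remaining (v2,v4,v5,v6) ∈ {(0,1,0,1)} — 1.
  v3=0, v1=1: remaining (v2,v4,v5,v6) ∈ {(1,1,1,0); (1,1,1,1)} — 2.
  v3=0, v1=0: a clause becomes empty — 0.
Total: 10 + 1 + 2 + 0 = 13.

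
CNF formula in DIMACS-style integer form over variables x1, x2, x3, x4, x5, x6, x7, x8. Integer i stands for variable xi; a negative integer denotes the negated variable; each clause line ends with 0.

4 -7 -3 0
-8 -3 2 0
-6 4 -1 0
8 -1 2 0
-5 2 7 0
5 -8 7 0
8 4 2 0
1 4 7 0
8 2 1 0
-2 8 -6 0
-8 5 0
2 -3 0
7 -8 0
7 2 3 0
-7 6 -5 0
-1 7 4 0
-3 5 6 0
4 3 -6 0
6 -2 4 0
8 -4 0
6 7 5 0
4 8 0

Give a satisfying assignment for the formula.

x1 = True, x2 = True, x3 = False, x4 = True, x5 = True, x6 = True, x7 = True, x8 = True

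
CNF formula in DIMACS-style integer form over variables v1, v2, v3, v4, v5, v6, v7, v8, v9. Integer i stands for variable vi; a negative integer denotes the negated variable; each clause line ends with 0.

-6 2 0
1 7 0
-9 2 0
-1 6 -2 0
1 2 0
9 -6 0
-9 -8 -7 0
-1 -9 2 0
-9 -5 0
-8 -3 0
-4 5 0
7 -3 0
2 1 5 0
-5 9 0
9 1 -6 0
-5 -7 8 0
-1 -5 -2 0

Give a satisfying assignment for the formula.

v1 = True, v2 = True, v3 = False, v4 = False, v5 = False, v6 = True, v7 = False, v8 = False, v9 = True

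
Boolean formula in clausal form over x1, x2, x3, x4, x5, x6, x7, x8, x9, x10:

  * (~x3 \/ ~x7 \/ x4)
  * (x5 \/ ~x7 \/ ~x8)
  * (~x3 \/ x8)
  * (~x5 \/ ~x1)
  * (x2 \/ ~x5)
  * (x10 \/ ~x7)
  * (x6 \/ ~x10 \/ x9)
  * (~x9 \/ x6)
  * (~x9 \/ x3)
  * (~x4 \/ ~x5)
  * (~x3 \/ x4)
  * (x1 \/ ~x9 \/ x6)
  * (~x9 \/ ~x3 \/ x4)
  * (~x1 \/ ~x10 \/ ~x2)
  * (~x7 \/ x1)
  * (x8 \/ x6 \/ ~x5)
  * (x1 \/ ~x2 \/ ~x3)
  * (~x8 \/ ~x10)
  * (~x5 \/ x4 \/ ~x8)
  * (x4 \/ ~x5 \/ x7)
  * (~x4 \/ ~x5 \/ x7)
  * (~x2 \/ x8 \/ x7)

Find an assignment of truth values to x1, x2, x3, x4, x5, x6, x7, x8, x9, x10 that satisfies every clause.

Set x1 = False and propagate.
  then x7 is forced to False.
Branch on x2: take x2 = False.
  then x5 is forced to False.
Try x3 = False.
  then x9 is forced to False.
The remaining clauses are satisfied by x4 = False, x6 = False, x8 = True, x10 = False.

x1 = 0, x2 = 0, x3 = 0, x4 = 0, x5 = 0, x6 = 0, x7 = 0, x8 = 1, x9 = 0, x10 = 0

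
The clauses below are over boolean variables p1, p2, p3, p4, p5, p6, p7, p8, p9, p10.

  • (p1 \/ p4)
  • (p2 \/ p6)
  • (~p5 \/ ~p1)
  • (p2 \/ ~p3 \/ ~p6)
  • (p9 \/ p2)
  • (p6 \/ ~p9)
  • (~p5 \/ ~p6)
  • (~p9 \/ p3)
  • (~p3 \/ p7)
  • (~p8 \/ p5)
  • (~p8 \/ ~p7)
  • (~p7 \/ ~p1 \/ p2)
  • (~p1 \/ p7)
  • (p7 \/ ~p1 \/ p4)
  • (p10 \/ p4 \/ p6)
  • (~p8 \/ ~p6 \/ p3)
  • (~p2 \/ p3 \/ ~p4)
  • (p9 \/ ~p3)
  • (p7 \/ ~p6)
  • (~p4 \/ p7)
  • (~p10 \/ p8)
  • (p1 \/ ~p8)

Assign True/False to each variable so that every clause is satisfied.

p1 = True, p2 = True, p3 = True, p4 = False, p5 = False, p6 = True, p7 = True, p8 = False, p9 = True, p10 = False

Try p1 = True.
  then p5 is forced to False.
  then p8 is forced to False.
  then p7 is forced to True.
  then p2 is forced to True.
  then p10 is forced to False.
The remaining clauses are satisfied by p3 = True, p4 = False, p6 = True, p9 = True.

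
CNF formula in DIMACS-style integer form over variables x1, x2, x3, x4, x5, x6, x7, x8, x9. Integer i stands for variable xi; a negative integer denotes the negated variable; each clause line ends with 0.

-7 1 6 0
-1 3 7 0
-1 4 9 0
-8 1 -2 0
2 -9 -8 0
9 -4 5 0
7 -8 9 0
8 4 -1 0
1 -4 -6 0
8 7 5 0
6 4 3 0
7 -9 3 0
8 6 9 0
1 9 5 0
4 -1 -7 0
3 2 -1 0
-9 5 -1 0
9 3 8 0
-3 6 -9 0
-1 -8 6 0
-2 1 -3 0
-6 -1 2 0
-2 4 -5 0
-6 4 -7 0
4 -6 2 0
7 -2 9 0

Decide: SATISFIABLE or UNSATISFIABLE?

SATISFIABLE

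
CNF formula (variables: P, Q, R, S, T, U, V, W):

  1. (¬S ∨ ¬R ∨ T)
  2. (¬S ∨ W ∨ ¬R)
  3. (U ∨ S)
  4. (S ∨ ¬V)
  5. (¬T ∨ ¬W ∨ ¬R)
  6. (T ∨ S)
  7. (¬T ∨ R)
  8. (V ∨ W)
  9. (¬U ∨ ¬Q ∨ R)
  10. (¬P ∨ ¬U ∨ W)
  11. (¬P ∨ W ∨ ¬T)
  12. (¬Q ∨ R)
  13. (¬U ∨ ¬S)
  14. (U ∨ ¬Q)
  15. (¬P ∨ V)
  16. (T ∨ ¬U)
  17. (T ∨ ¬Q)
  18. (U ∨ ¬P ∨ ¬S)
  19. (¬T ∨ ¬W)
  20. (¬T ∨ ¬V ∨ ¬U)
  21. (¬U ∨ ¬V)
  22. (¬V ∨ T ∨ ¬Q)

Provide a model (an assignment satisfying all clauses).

P = False, Q = False, R = False, S = True, T = False, U = False, V = False, W = True

P occurs only negated in the remaining clauses — set P = False.
Q occurs only negated in the remaining clauses — set Q = False.
Try R = False.
  then T is forced to False.
  then S is forced to True.
  then U is forced to False.
For the remaining variables, V = False, W = True works.
Every clause has at least one true literal under this assignment.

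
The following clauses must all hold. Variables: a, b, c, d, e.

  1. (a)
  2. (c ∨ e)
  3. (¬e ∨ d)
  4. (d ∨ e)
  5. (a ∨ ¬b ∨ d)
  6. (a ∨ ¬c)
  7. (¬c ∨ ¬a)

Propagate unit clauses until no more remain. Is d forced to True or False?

True

Unit clause (a) sets a = True.
(¬c ∨ ¬a): since a = True, the clause reduces to (¬c). c = False.
(c ∨ e) with c = False leaves only e, so e = True.
In (d ∨ ¬e), ¬e is now false; d must hold, so d = True.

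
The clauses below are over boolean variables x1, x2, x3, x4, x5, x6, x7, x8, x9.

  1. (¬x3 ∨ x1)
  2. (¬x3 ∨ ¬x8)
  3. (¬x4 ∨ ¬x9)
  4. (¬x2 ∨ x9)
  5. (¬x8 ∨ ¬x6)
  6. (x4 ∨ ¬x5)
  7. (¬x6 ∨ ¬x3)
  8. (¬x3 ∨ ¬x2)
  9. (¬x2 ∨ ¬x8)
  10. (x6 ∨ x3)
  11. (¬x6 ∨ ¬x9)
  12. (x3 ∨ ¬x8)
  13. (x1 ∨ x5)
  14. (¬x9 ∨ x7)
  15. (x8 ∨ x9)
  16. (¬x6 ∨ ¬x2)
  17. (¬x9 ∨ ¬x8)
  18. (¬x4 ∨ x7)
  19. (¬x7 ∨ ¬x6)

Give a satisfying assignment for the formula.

x1 = 1, x2 = 0, x3 = 1, x4 = 0, x5 = 0, x6 = 0, x7 = 1, x8 = 0, x9 = 1

x1 occurs only positively in the remaining clauses — set x1 = True.
x2 occurs only negated in the remaining clauses — set x2 = False.
Try x3 = True.
  then x8 is forced to False.
  then x6 is forced to False.
  then x9 is forced to True.
  then x4 is forced to False.
  then x5 is forced to False.
  then x7 is forced to True.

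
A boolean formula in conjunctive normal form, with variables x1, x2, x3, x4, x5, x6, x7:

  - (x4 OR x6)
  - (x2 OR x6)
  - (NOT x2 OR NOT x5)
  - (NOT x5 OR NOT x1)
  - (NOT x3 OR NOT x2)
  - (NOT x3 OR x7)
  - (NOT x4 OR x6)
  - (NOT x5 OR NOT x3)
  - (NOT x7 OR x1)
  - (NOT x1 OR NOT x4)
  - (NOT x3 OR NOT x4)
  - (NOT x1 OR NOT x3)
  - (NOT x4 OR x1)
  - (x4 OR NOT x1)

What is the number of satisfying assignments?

3

Satisfying assignments:
  x1=F x2=F x3=F x4=F x5=F x6=T x7=F
  x1=F x2=F x3=F x4=F x5=T x6=T x7=F
  x1=F x2=T x3=F x4=F x5=F x6=T x7=F
That's 3 in total.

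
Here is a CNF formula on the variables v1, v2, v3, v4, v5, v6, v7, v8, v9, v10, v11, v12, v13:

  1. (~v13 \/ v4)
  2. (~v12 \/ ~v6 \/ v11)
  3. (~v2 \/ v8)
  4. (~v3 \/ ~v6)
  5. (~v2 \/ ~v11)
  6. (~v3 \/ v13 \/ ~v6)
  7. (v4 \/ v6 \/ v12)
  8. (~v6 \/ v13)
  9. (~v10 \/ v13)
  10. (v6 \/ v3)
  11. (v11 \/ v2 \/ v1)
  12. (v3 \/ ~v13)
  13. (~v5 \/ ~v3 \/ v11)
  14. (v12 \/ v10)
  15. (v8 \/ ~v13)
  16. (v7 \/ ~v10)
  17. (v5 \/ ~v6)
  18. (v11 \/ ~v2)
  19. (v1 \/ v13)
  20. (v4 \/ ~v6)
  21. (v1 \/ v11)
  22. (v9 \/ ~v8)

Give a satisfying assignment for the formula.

Pure literal: v1 appears only positively; assign v1 = True.
Pure literal: v7 appears only positively; assign v7 = True.
Branch on v2: take v2 = False.
Set v3 = True and propagate.
  then v6 is forced to False.
Branch on v4: take v4 = False.
  then v13 is forced to False.
  then v12 is forced to True.
  then v10 is forced to False.
For the remaining variables, v5 = False, v8 = True, v9 = True, v11 = False works.
Every clause has at least one true literal under this assignment.

v1 = 1, v2 = 0, v3 = 1, v4 = 0, v5 = 0, v6 = 0, v7 = 1, v8 = 1, v9 = 1, v10 = 0, v11 = 0, v12 = 1, v13 = 0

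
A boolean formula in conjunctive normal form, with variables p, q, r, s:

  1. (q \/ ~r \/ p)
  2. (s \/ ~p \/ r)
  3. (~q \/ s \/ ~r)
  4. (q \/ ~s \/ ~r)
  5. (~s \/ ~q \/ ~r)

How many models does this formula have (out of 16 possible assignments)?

Case analysis on r and q:
  r=T, q=T: a clause becomes empty — 0.
  r=T, q=F: remaining (p,s) ∈ {(T,F)} — 1.
  r=F, q=T: remaining (p,s) ∈ {(F,F); (F,T); (T,T)} — 3.
  r=F, q=F: remaining (p,s) ∈ {(F,F); (F,T); (T,T)} — 3.
Total: 0 + 1 + 3 + 3 = 7.

7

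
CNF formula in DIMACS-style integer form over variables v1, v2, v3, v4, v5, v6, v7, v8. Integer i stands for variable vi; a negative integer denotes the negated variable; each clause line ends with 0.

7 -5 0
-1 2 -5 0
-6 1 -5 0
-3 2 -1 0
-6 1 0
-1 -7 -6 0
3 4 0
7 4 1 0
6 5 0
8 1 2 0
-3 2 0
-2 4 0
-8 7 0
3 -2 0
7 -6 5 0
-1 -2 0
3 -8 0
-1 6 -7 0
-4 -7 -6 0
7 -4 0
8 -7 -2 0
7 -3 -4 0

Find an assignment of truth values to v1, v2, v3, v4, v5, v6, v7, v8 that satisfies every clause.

v1=F, v2=T, v3=T, v4=T, v5=T, v6=F, v7=T, v8=T

Set v1 = False and propagate.
  then v6 is forced to False.
  then v5 is forced to True.
  then v7 is forced to True.
Try v2 = True.
  then v4 is forced to True.
  then v3 is forced to True.
  then v8 is forced to True.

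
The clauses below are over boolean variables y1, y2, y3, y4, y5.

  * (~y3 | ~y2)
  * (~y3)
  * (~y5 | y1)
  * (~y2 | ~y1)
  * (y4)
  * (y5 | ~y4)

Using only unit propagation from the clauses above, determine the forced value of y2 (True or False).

False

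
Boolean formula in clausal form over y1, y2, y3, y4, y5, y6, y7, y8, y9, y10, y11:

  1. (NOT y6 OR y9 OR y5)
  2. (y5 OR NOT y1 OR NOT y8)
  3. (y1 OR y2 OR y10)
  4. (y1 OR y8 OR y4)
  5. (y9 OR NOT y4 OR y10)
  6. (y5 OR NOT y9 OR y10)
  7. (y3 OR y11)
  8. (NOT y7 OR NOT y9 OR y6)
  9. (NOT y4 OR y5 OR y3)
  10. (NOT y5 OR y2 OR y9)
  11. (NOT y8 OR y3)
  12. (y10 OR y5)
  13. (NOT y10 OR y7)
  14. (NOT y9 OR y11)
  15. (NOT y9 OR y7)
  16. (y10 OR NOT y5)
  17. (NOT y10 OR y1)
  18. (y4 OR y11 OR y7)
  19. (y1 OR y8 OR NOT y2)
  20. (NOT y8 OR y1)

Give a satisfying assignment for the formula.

y1 = True, y2 = True, y3 = False, y4 = False, y5 = True, y6 = True, y7 = True, y8 = False, y9 = True, y10 = True, y11 = True

Check each clause:
  1. (y9 OR y5 OR NOT y6) — y9 is true.
  2. (NOT y1 OR y5 OR NOT y8) — NOT y8 is true.
  3. (y1 OR y10 OR y2) — y1 is true.
  4. (y8 OR y1 OR y4) — y1 is true.
  5. (y10 OR y9 OR NOT y4) — y9 is true.
  6. (y5 OR NOT y9 OR y10) — y10 is true.
  7. (y11 OR y3) — y11 is true.
  8. (NOT y9 OR y6 OR NOT y7) — y6 is true.
  9. (NOT y4 OR y5 OR y3) — NOT y4 is true.
  10. (NOT y5 OR y9 OR y2) — y9 is true.
  11. (y3 OR NOT y8) — NOT y8 is true.
  12. (y10 OR y5) — y10 is true.
  13. (NOT y10 OR y7) — y7 is true.
  14. (NOT y9 OR y11) — y11 is true.
  15. (NOT y9 OR y7) — y7 is true.
  16. (y10 OR NOT y5) — y10 is true.
  17. (NOT y10 OR y1) — y1 is true.
  18. (y11 OR y7 OR y4) — y11 is true.
  19. (NOT y2 OR y1 OR y8) — y1 is true.
  20. (NOT y8 OR y1) — NOT y8 is true.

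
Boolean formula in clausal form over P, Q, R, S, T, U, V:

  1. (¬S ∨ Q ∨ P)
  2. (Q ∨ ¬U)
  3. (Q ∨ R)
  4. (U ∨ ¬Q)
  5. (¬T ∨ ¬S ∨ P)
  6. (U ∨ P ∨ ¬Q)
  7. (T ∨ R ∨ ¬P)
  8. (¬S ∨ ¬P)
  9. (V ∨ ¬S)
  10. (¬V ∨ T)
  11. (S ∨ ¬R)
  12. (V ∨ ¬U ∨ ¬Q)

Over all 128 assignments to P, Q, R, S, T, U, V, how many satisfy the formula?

Satisfying assignments:
  P=0 Q=1 R=0 S=0 T=1 U=1 V=1
  P=1 Q=1 R=0 S=0 T=1 U=1 V=1
Count: 2.

2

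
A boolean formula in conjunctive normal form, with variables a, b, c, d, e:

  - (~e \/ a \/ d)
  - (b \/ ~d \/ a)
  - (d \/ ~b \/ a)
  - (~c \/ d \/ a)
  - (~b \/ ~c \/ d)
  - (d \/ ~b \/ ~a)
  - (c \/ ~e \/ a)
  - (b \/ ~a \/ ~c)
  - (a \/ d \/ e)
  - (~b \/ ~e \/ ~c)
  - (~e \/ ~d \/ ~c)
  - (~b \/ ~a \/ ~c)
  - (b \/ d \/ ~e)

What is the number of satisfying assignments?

7

Split on a, then d.
  a=T, d=T: remaining (b,c,e) ∈ {(F,F,F); (F,F,T); (T,F,F); (T,F,T)} — 4.
  a=T, d=F: remaining (b,c,e) ∈ {(F,F,F)} — 1.
  a=F, d=T: remaining (b,c,e) ∈ {(T,F,F); (T,T,F)} — 2.
  a=F, d=F: a clause becomes empty — 0.
Total: 4 + 1 + 2 + 0 = 7.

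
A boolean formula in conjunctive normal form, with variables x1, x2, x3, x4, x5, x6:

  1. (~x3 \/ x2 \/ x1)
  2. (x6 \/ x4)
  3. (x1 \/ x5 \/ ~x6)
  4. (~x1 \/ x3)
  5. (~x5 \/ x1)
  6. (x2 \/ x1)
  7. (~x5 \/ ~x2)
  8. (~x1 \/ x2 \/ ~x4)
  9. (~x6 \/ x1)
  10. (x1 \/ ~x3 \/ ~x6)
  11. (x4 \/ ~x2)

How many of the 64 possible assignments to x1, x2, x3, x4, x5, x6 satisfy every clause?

The models are:
  x1=0 x2=1 x3=0 x4=1 x5=0 x6=0
  x1=0 x2=1 x3=1 x4=1 x5=0 x6=0
  x1=1 x2=0 x3=1 x4=0 x5=0 x6=1
  x1=1 x2=0 x3=1 x4=0 x5=1 x6=1
  x1=1 x2=1 x3=1 x4=1 x5=0 x6=0
  x1=1 x2=1 x3=1 x4=1 x5=0 x6=1
That's 6 in total.

6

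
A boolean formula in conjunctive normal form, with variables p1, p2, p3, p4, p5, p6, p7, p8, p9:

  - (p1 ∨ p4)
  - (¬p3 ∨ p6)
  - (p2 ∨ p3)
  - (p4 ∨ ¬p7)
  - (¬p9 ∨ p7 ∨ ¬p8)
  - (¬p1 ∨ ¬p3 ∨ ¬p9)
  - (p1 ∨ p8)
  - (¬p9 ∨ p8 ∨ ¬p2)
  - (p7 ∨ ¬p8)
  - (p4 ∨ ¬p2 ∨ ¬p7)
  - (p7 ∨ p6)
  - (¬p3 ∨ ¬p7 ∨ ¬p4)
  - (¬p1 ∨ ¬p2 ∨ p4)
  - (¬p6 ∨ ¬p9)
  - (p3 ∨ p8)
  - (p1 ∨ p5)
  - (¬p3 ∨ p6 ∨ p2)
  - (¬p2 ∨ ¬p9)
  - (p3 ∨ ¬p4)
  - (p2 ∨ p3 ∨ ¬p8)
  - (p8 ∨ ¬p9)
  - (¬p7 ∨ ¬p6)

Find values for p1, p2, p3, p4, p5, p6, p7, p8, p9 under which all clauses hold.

p1=T, p2=F, p3=T, p4=F, p5=T, p6=T, p7=F, p8=F, p9=F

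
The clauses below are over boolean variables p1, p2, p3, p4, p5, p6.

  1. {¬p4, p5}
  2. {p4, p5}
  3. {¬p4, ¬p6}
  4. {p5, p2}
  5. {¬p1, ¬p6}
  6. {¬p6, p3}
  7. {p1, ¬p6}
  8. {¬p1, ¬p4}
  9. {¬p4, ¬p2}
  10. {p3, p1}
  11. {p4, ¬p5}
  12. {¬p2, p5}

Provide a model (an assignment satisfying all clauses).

p3 occurs only positively in the remaining clauses — set p3 = True.
p6 occurs only negated in the remaining clauses — set p6 = False.
Try p1 = False.
Set p2 = False and propagate.
  then p5 is forced to True.
  then p4 is forced to True.
Every clause has at least one true literal under this assignment.

p1=False  p2=False  p3=True  p4=True  p5=True  p6=False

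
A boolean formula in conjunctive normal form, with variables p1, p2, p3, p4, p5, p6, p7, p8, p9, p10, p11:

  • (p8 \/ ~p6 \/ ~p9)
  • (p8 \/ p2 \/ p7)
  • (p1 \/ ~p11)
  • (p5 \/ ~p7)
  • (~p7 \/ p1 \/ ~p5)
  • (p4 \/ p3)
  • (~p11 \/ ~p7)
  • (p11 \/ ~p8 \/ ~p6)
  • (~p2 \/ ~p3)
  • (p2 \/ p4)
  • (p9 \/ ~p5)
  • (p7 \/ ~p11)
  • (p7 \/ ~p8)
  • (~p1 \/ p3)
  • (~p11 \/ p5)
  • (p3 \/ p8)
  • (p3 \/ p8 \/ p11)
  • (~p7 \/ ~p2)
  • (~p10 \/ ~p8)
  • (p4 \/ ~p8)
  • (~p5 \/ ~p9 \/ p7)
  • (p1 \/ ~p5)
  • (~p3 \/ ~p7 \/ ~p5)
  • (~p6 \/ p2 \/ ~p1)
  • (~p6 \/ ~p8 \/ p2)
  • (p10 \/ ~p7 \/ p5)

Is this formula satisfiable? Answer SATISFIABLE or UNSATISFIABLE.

p7 = True:
  propagation gives p5=True, p1=True, p11=False, p9=True; an empty clause results — contradiction.
p7 = False:
  propagation gives p11=False, p8=False, p2=True, p3=False; an empty clause results — contradiction.
Every branch closes, so no satisfying assignment exists.

UNSATISFIABLE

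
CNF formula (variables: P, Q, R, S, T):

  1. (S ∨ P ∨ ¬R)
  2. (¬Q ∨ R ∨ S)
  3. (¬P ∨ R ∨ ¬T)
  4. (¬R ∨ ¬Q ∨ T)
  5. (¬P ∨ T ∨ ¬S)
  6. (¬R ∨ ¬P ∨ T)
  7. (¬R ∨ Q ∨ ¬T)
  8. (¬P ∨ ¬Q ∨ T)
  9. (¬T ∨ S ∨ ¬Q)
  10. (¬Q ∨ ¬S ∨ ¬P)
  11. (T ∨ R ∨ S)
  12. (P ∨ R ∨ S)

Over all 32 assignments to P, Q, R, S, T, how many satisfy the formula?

6

The models are:
  P=F Q=F R=F S=T T=F
  P=F Q=F R=F S=T T=T
  P=F Q=F R=T S=T T=F
  P=F Q=T R=F S=T T=F
  P=F Q=T R=F S=T T=T
  P=F Q=T R=T S=T T=T
Count: 6.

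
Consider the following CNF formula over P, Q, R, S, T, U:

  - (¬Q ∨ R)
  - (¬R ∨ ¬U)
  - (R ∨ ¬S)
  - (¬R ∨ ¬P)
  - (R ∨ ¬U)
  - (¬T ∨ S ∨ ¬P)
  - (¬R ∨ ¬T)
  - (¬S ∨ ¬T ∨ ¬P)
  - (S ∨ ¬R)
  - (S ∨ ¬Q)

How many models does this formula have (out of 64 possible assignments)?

5

The models are:
  P=F Q=F R=F S=F T=F U=F
  P=F Q=F R=F S=F T=T U=F
  P=F Q=F R=T S=T T=F U=F
  P=F Q=T R=T S=T T=F U=F
  P=T Q=F R=F S=F T=F U=F
That's 5 in total.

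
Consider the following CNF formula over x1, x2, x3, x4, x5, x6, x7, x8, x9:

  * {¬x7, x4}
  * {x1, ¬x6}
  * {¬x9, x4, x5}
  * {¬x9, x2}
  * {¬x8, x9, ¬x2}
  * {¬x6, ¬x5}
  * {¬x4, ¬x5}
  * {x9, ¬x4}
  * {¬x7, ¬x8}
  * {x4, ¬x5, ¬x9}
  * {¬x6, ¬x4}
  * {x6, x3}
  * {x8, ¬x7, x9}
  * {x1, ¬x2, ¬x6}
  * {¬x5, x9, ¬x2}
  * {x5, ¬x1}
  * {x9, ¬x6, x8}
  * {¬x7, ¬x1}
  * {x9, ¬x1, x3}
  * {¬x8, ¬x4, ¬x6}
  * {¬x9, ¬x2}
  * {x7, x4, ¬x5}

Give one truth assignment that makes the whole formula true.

x1=F, x2=T, x3=T, x4=F, x5=F, x6=F, x7=F, x8=F, x9=F

Check each clause:
  1. {¬x7, x4} — ¬x7 is true.
  2. {¬x6, x1} — ¬x6 is true.
  3. {x4, ¬x9, x5} — ¬x9 is true.
  4. {x2, ¬x9} — x2 is true.
  5. {¬x2, ¬x8, x9} — ¬x8 is true.
  6. {¬x5, ¬x6} — ¬x6 is true.
  7. {¬x5, ¬x4} — ¬x5 is true.
  8. {x9, ¬x4} — ¬x4 is true.
  9. {¬x8, ¬x7} — ¬x8 is true.
  10. {x4, ¬x5, ¬x9} — ¬x5 is true.
  11. {¬x4, ¬x6} — ¬x6 is true.
  12. {x6, x3} — x3 is true.
  13. {¬x7, x9, x8} — ¬x7 is true.
  14. {¬x2, x1, ¬x6} — ¬x6 is true.
  15. {x9, ¬x5, ¬x2} — ¬x5 is true.
  16. {¬x1, x5} — ¬x1 is true.
  17. {x8, ¬x6, x9} — ¬x6 is true.
  18. {¬x7, ¬x1} — ¬x7 is true.
  19. {x3, x9, ¬x1} — x3 is true.
  20. {¬x8, ¬x4, ¬x6} — ¬x8 is true.
  21. {¬x2, ¬x9} — ¬x9 is true.
  22. {x4, ¬x5, x7} — ¬x5 is true.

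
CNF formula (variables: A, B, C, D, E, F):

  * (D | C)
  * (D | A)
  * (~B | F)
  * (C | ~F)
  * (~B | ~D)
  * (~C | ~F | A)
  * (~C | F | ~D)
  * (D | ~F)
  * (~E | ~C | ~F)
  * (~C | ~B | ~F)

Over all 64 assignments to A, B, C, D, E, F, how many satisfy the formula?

7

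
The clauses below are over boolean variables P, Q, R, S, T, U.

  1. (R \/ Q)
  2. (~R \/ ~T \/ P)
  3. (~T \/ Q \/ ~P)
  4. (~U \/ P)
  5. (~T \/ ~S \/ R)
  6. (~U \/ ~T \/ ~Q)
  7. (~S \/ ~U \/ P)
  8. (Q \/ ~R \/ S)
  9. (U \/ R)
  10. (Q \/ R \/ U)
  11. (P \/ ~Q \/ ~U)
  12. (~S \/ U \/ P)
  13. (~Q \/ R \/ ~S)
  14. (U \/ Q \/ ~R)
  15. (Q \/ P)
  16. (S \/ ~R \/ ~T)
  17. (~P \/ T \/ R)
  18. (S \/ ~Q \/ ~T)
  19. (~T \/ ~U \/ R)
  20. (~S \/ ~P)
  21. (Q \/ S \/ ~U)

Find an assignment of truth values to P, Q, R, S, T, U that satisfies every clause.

Branch on P: take P = True.
  then S is forced to False.
Try Q = True.
  then T is forced to False.
  then R is forced to True.
U is now unconstrained; take U = True.
Every clause has at least one true literal under this assignment.

P=1, Q=1, R=1, S=0, T=0, U=1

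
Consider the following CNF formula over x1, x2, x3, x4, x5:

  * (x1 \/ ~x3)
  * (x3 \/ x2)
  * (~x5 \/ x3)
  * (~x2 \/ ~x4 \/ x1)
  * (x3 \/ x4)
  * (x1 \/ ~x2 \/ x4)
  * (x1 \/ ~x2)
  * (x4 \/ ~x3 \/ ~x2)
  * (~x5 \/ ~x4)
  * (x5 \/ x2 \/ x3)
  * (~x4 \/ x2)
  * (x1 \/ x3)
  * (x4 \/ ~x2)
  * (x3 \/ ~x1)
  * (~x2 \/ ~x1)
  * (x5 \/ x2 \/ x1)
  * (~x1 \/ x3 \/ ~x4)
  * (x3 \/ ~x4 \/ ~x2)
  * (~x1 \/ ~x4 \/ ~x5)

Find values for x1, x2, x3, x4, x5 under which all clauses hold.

x1 = 1, x2 = 0, x3 = 1, x4 = 0, x5 = 0

Set x1 = True and propagate.
  then x3 is forced to True.
  then x2 is forced to False.
  then x4 is forced to False.
x5 is now unconstrained; take x5 = False.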